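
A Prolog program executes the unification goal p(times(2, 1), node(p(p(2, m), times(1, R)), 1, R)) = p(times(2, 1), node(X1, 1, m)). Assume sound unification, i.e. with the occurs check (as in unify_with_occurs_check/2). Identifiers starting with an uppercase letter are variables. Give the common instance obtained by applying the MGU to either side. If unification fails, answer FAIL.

p(times(2, 1), node(p(p(2, m), times(1, m)), 1, m))

Decompose p/2: times(2, 1) = times(2, 1),  node(p(p(2, m), times(1, R)), 1, R) = node(X1, 1, m).
Delete trivial equation times(2, 1) = times(2, 1).
Decompose node/3: p(p(2, m), times(1, R)) = X1,  1 = 1,  R = m.
Bind X1 := p(p(2, m), times(1, R)); no other remaining equation mentions X1.
Delete trivial equation 1 = 1.
Bind R := m. Substituting into the earlier binding gives X1 := p(p(2, m), times(1, m)).
Applying the MGU to either side gives p(times(2, 1), node(p(p(2, m), times(1, m)), 1, m)).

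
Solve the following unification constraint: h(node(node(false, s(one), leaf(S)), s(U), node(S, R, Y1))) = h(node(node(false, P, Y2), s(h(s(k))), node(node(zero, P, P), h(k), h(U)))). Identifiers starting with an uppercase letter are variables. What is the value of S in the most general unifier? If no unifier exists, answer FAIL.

Decompose h/1: node(node(false, s(one), leaf(S)), s(U), node(S, R, Y1)) = node(node(false, P, Y2), s(h(s(k))), node(node(zero, P, P), h(k), h(U))).
Decompose node/3: node(false, s(one), leaf(S)) = node(false, P, Y2),  s(U) = s(h(s(k))),  node(S, R, Y1) = node(node(zero, P, P), h(k), h(U)).
Decompose node/3: false = false,  s(one) = P,  leaf(S) = Y2.
Delete trivial equation false = false.
Bind P := s(one); substituting into the one remaining equation that mentions P gives: node(S, R, Y1) = node(node(zero, s(one), s(one)), h(k), h(U)).
Bind Y2 := leaf(S); no other remaining equation mentions Y2.
Decompose s/1: U = h(s(k)).
Bind U := h(s(k)); substituting into the remaining equation gives: node(S, R, Y1) = node(node(zero, s(one), s(one)), h(k), h(h(s(k)))).
Decompose node/3: S = node(zero, s(one), s(one)),  R = h(k),  Y1 = h(h(s(k))).
Bind S := node(zero, s(one), s(one)); no other remaining equation mentions S. Substituting into the earlier binding gives Y2 := leaf(node(zero, s(one), s(one))).
Bind R := h(k); no other remaining equation mentions R.
Bind Y1 := h(h(s(k))).
MGU = { P -> s(one), Y2 -> leaf(node(zero, s(one), s(one))), U -> h(s(k)), S -> node(zero, s(one), s(one)), R -> h(k), Y1 -> h(h(s(k))) }, so S -> node(zero, s(one), s(one)).

node(zero, s(one), s(one))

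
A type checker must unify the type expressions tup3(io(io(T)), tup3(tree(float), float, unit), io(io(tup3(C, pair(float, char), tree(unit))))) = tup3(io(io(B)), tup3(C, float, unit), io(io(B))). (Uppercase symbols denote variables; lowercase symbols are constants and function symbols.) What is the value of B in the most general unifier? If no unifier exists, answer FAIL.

Decompose tup3/3: io(io(T)) = io(io(B)),  tup3(tree(float), float, unit) = tup3(C, float, unit),  io(io(tup3(C, pair(float, char), tree(unit)))) = io(io(B)).
Decompose io/1: io(T) = io(B).
Decompose io/1: T = B.
Bind T := B; no other remaining equation mentions T.
Decompose tup3/3: tree(float) = C,  float = float,  unit = unit.
Bind C := tree(float); substituting into the one remaining equation that mentions C gives: io(io(tup3(tree(float), pair(float, char), tree(unit)))) = io(io(B)).
Delete trivial equation float = float.
Delete trivial equation unit = unit.
Decompose io/1: io(tup3(tree(float), pair(float, char), tree(unit))) = io(B).
Decompose io/1: tup3(tree(float), pair(float, char), tree(unit)) = B.
Bind B := tup3(tree(float), pair(float, char), tree(unit)). Substituting into the earlier binding gives T := tup3(tree(float), pair(float, char), tree(unit)).
MGU = { T -> tup3(tree(float), pair(float, char), tree(unit)), C -> tree(float), B -> tup3(tree(float), pair(float, char), tree(unit)) }, so B -> tup3(tree(float), pair(float, char), tree(unit)).

tup3(tree(float), pair(float, char), tree(unit))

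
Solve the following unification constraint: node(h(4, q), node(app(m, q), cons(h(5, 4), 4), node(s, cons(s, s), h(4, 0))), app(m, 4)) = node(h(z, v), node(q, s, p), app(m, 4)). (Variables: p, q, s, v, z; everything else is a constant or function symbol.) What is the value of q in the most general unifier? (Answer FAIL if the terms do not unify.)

Decompose node/3: h(4, q) = h(z, v),  node(app(m, q), cons(h(5, 4), 4), node(s, cons(s, s), h(4, 0))) = node(q, s, p),  app(m, 4) = app(m, 4).
Decompose h/2: 4 = z,  q = v.
Bind z := 4; no other remaining equation mentions z.
Bind q := v; substituting into the one remaining equation that mentions q gives: node(app(m, v), cons(h(5, 4), 4), node(s, cons(s, s), h(4, 0))) = node(v, s, p).
Decompose node/3: app(m, v) = v,  cons(h(5, 4), 4) = s,  node(s, cons(s, s), h(4, 0)) = p.
Occurs check fails: v occurs in app(m, v); the equation v = app(m, v) has no finite solution.

FAIL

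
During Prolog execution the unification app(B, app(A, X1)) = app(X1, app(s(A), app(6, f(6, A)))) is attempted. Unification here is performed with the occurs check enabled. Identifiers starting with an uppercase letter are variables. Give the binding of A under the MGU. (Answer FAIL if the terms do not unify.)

Decompose app/2: B = X1,  app(A, X1) = app(s(A), app(6, f(6, A))).
Bind B := X1; no other remaining equation mentions B.
Decompose app/2: A = s(A),  X1 = app(6, f(6, A)).
Occurs check fails: A occurs in s(A); the equation A = s(A) has no finite solution.

FAIL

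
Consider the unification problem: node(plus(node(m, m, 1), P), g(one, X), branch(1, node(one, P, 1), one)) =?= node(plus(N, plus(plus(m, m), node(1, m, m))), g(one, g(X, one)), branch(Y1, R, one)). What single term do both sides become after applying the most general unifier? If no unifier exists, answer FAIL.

Decompose node/3: plus(node(m, m, 1), P) =?= plus(N, plus(plus(m, m), node(1, m, m))),  g(one, X) =?= g(one, g(X, one)),  branch(1, node(one, P, 1), one) =?= branch(Y1, R, one).
Decompose plus/2: node(m, m, 1) =?= N,  P =?= plus(plus(m, m), node(1, m, m)).
Bind N := node(m, m, 1); no other remaining equation mentions N.
Bind P := plus(plus(m, m), node(1, m, m)); substituting into the one remaining equation that mentions P gives: branch(1, node(one, plus(plus(m, m), node(1, m, m)), 1), one) =?= branch(Y1, R, one).
Decompose g/2: one =?= one,  X =?= g(X, one).
Delete trivial equation one =?= one.
Occurs check fails: X occurs in g(X, one); the equation X =?= g(X, one) has no finite solution.

FAIL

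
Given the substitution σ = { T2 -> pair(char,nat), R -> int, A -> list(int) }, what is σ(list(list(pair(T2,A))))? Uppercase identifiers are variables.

list(list(pair(pair(char,nat),list(int))))

Replace each occurrence of T2 with pair(char,nat).
Replace each occurrence of A with list(int).
Result: list(list(pair(pair(char,nat),list(int)))).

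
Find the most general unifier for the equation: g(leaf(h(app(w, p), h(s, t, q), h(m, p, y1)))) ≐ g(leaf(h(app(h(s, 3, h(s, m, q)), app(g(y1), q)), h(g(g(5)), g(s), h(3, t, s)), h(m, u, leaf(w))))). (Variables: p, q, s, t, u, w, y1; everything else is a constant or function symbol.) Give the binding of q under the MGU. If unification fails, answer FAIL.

Decompose g/1: leaf(h(app(w, p), h(s, t, q), h(m, p, y1))) ≐ leaf(h(app(h(s, 3, h(s, m, q)), app(g(y1), q)), h(g(g(5)), g(s), h(3, t, s)), h(m, u, leaf(w)))).
Decompose leaf/1: h(app(w, p), h(s, t, q), h(m, p, y1)) ≐ h(app(h(s, 3, h(s, m, q)), app(g(y1), q)), h(g(g(5)), g(s), h(3, t, s)), h(m, u, leaf(w))).
Decompose h/3: app(w, p) ≐ app(h(s, 3, h(s, m, q)), app(g(y1), q)),  h(s, t, q) ≐ h(g(g(5)), g(s), h(3, t, s)),  h(m, p, y1) ≐ h(m, u, leaf(w)).
Decompose app/2: w ≐ h(s, 3, h(s, m, q)),  p ≐ app(g(y1), q).
Bind w := h(s, 3, h(s, m, q)); substituting into the one remaining equation that mentions w gives: h(m, p, y1) ≐ h(m, u, leaf(h(s, 3, h(s, m, q)))).
Bind p := app(g(y1), q); substituting into the one remaining equation that mentions p gives: h(m, app(g(y1), q), y1) ≐ h(m, u, leaf(h(s, 3, h(s, m, q)))).
Decompose h/3: s ≐ g(g(5)),  t ≐ g(s),  q ≐ h(3, t, s).
Bind s := g(g(5)); substituting into the remaining equations gives: t ≐ g(g(g(5))),  q ≐ h(3, t, g(g(5))),  h(m, app(g(y1), q), y1) ≐ h(m, u, leaf(h(g(g(5)), 3, h(g(g(5)), m, q)))). Substituting into the earlier binding gives w := h(g(g(5)), 3, h(g(g(5)), m, q)).
Bind t := g(g(g(5))); substituting into the one remaining equation that mentions t gives: q ≐ h(3, g(g(g(5))), g(g(5))).
Bind q := h(3, g(g(g(5))), g(g(5))); substituting into the remaining equation gives: h(m, app(g(y1), h(3, g(g(g(5))), g(g(5)))), y1) ≐ h(m, u, leaf(h(g(g(5)), 3, h(g(g(5)), m, h(3, g(g(g(5))), g(g(5))))))). Substituting into the earlier bindings gives w := h(g(g(5)), 3, h(g(g(5)), m, h(3, g(g(g(5))), g(g(5))))), p := app(g(y1), h(3, g(g(g(5))), g(g(5)))).
Decompose h/3: m ≐ m,  app(g(y1), h(3, g(g(g(5))), g(g(5)))) ≐ u,  y1 ≐ leaf(h(g(g(5)), 3, h(g(g(5)), m, h(3, g(g(g(5))), g(g(5)))))).
Delete trivial equation m ≐ m.
Bind u := app(g(y1), h(3, g(g(g(5))), g(g(5)))); no other remaining equation mentions u.
Bind y1 := leaf(h(g(g(5)), 3, h(g(g(5)), m, h(3, g(g(g(5))), g(g(5)))))). Substituting into the earlier bindings gives p := app(g(leaf(h(g(g(5)), 3, h(g(g(5)), m, h(3, g(g(g(5))), g(g(5))))))), h(3, g(g(g(5))), g(g(5)))), u := app(g(leaf(h(g(g(5)), 3, h(g(g(5)), m, h(3, g(g(g(5))), g(g(5))))))), h(3, g(g(g(5))), g(g(5)))).
MGU = { w ↦ h(g(g(5)), 3, h(g(g(5)), m, h(3, g(g(g(5))), g(g(5))))), p ↦ app(g(leaf(h(g(g(5)), 3, h(g(g(5)), m, h(3, g(g(g(5))), g(g(5))))))), h(3, g(g(g(5))), g(g(5)))), s ↦ g(g(5)), t ↦ g(g(g(5))), q ↦ h(3, g(g(g(5))), g(g(5))), u ↦ app(g(leaf(h(g(g(5)), 3, h(g(g(5)), m, h(3, g(g(g(5))), g(g(5))))))), h(3, g(g(g(5))), g(g(5)))), y1 ↦ leaf(h(g(g(5)), 3, h(g(g(5)), m, h(3, g(g(g(5))), g(g(5)))))) }, so q ↦ h(3, g(g(g(5))), g(g(5))).

h(3, g(g(g(5))), g(g(5)))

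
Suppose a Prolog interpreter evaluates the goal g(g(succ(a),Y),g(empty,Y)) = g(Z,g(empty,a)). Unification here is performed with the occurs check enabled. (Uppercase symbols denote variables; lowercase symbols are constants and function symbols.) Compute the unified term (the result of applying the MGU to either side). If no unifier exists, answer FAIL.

g(g(succ(a),a),g(empty,a))

Decompose g/2: g(succ(a),Y) = Z,  g(empty,Y) = g(empty,a).
Bind Z := g(succ(a),Y); no other remaining equation mentions Z.
Decompose g/2: empty = empty,  Y = a.
Delete trivial equation empty = empty.
Bind Y := a. Substituting into the earlier binding gives Z := g(succ(a),a).
Applying the MGU to either side gives g(g(succ(a),a),g(empty,a)).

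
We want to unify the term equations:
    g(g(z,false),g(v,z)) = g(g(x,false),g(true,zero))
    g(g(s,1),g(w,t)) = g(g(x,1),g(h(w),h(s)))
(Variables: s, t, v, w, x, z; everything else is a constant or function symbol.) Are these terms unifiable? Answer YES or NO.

Decompose g/2: g(z,false) = g(x,false),  g(v,z) = g(true,zero).
Decompose g/2: z = x,  false = false.
Bind z := x; substituting into the one remaining equation that mentions z gives: g(v,x) = g(true,zero).
Delete trivial equation false = false.
Decompose g/2: v = true,  x = zero.
Bind v := true; no other remaining equation mentions v.
Bind x := zero; substituting into the remaining equation gives: g(g(s,1),g(w,t)) = g(g(zero,1),g(h(w),h(s))). Substituting into the earlier binding gives z := zero.
Decompose g/2: g(s,1) = g(zero,1),  g(w,t) = g(h(w),h(s)).
Decompose g/2: s = zero,  1 = 1.
Bind s := zero; substituting into the one remaining equation that mentions s gives: g(w,t) = g(h(w),h(zero)).
Delete trivial equation 1 = 1.
Decompose g/2: w = h(w),  t = h(zero).
Occurs check fails: w occurs in h(w); the equation w = h(w) has no finite solution.

NO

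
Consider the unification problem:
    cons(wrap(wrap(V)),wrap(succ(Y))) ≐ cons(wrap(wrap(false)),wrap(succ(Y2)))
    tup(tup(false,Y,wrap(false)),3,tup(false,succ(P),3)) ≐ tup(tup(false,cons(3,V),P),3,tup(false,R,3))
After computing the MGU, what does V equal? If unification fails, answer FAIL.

Decompose cons/2: wrap(wrap(V)) ≐ wrap(wrap(false)),  wrap(succ(Y)) ≐ wrap(succ(Y2)).
Decompose wrap/1: wrap(V) ≐ wrap(false).
Decompose wrap/1: V ≐ false.
Bind V := false; substituting into the one remaining equation that mentions V gives: tup(tup(false,Y,wrap(false)),3,tup(false,succ(P),3)) ≐ tup(tup(false,cons(3,false),P),3,tup(false,R,3)).
Decompose wrap/1: succ(Y) ≐ succ(Y2).
Decompose succ/1: Y ≐ Y2.
Bind Y := Y2; substituting into the remaining equation gives: tup(tup(false,Y2,wrap(false)),3,tup(false,succ(P),3)) ≐ tup(tup(false,cons(3,false),P),3,tup(false,R,3)).
Decompose tup/3: tup(false,Y2,wrap(false)) ≐ tup(false,cons(3,false),P),  3 ≐ 3,  tup(false,succ(P),3) ≐ tup(false,R,3).
Decompose tup/3: false ≐ false,  Y2 ≐ cons(3,false),  wrap(false) ≐ P.
Delete trivial equation false ≐ false.
Bind Y2 := cons(3,false); no other remaining equation mentions Y2. Substituting into the earlier binding gives Y := cons(3,false).
Bind P := wrap(false); substituting into the one remaining equation that mentions P gives: tup(false,succ(wrap(false)),3) ≐ tup(false,R,3).
Delete trivial equation 3 ≐ 3.
Decompose tup/3: false ≐ false,  succ(wrap(false)) ≐ R,  3 ≐ 3.
Delete trivial equation false ≐ false.
Bind R := succ(wrap(false)); no other remaining equation mentions R.
Delete trivial equation 3 ≐ 3.
MGU = { V -> false, Y -> cons(3,false), Y2 -> cons(3,false), P -> wrap(false), R -> succ(wrap(false)) }, so V -> false.

false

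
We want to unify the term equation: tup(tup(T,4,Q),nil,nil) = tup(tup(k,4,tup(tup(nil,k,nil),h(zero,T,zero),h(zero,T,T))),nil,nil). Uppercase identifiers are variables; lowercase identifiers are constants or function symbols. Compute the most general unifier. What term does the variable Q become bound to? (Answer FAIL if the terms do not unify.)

tup(tup(nil,k,nil),h(zero,k,zero),h(zero,k,k))

Decompose tup/3: tup(T,4,Q) = tup(k,4,tup(tup(nil,k,nil),h(zero,T,zero),h(zero,T,T))),  nil = nil,  nil = nil.
Decompose tup/3: T = k,  4 = 4,  Q = tup(tup(nil,k,nil),h(zero,T,zero),h(zero,T,T)).
Bind T := k; substituting into the one remaining equation that mentions T gives: Q = tup(tup(nil,k,nil),h(zero,k,zero),h(zero,k,k)).
Delete trivial equation 4 = 4.
Bind Q := tup(tup(nil,k,nil),h(zero,k,zero),h(zero,k,k)); no other remaining equation mentions Q.
Delete trivial equation nil = nil.
Delete trivial equation nil = nil.
MGU = { T := k, Q := tup(tup(nil,k,nil),h(zero,k,zero),h(zero,k,k)) }, so Q := tup(tup(nil,k,nil),h(zero,k,zero),h(zero,k,k)).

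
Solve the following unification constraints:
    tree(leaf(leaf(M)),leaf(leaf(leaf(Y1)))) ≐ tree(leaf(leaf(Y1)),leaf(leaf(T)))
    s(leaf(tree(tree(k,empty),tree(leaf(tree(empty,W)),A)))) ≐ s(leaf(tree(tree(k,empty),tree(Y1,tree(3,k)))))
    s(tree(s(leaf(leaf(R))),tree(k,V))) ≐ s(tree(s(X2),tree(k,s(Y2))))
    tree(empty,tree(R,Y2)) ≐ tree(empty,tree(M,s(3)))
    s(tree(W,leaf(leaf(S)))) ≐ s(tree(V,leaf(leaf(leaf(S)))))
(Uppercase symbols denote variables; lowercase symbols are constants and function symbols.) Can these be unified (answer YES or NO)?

NO

Decompose tree/2: leaf(leaf(M)) ≐ leaf(leaf(Y1)),  leaf(leaf(leaf(Y1))) ≐ leaf(leaf(T)).
Decompose leaf/1: leaf(M) ≐ leaf(Y1).
Decompose leaf/1: M ≐ Y1.
Bind M := Y1; substituting into the one remaining equation that mentions M gives: tree(empty,tree(R,Y2)) ≐ tree(empty,tree(Y1,s(3))).
Decompose leaf/1: leaf(leaf(Y1)) ≐ leaf(T).
Decompose leaf/1: leaf(Y1) ≐ T.
Bind T := leaf(Y1); no other remaining equation mentions T.
Decompose s/1: leaf(tree(tree(k,empty),tree(leaf(tree(empty,W)),A))) ≐ leaf(tree(tree(k,empty),tree(Y1,tree(3,k)))).
Decompose leaf/1: tree(tree(k,empty),tree(leaf(tree(empty,W)),A)) ≐ tree(tree(k,empty),tree(Y1,tree(3,k))).
Decompose tree/2: tree(k,empty) ≐ tree(k,empty),  tree(leaf(tree(empty,W)),A) ≐ tree(Y1,tree(3,k)).
Delete trivial equation tree(k,empty) ≐ tree(k,empty).
Decompose tree/2: leaf(tree(empty,W)) ≐ Y1,  A ≐ tree(3,k).
Bind Y1 := leaf(tree(empty,W)); substituting into the one remaining equation that mentions Y1 gives: tree(empty,tree(R,Y2)) ≐ tree(empty,tree(leaf(tree(empty,W)),s(3))). Substituting into the earlier bindings gives M := leaf(tree(empty,W)), T := leaf(leaf(tree(empty,W))).
Bind A := tree(3,k); no other remaining equation mentions A.
Decompose s/1: tree(s(leaf(leaf(R))),tree(k,V)) ≐ tree(s(X2),tree(k,s(Y2))).
Decompose tree/2: s(leaf(leaf(R))) ≐ s(X2),  tree(k,V) ≐ tree(k,s(Y2)).
Decompose s/1: leaf(leaf(R)) ≐ X2.
Bind X2 := leaf(leaf(R)); no other remaining equation mentions X2.
Decompose tree/2: k ≐ k,  V ≐ s(Y2).
Delete trivial equation k ≐ k.
Bind V := s(Y2); substituting into the one remaining equation that mentions V gives: s(tree(W,leaf(leaf(S)))) ≐ s(tree(s(Y2),leaf(leaf(leaf(S))))).
Decompose tree/2: empty ≐ empty,  tree(R,Y2) ≐ tree(leaf(tree(empty,W)),s(3)).
Delete trivial equation empty ≐ empty.
Decompose tree/2: R ≐ leaf(tree(empty,W)),  Y2 ≐ s(3).
Bind R := leaf(tree(empty,W)); no other remaining equation mentions R. Substituting into the earlier binding gives X2 := leaf(leaf(leaf(tree(empty,W)))).
Bind Y2 := s(3); substituting into the remaining equation gives: s(tree(W,leaf(leaf(S)))) ≐ s(tree(s(s(3)),leaf(leaf(leaf(S))))). Substituting into the earlier binding gives V := s(s(3)).
Decompose s/1: tree(W,leaf(leaf(S))) ≐ tree(s(s(3)),leaf(leaf(leaf(S)))).
Decompose tree/2: W ≐ s(s(3)),  leaf(leaf(S)) ≐ leaf(leaf(leaf(S))).
Bind W := s(s(3)); no other remaining equation mentions W. Substituting into the earlier bindings gives M := leaf(tree(empty,s(s(3)))), T := leaf(leaf(tree(empty,s(s(3))))), Y1 := leaf(tree(empty,s(s(3)))), X2 := leaf(leaf(leaf(tree(empty,s(s(3)))))), R := leaf(tree(empty,s(s(3)))).
Decompose leaf/1: leaf(S) ≐ leaf(leaf(S)).
Decompose leaf/1: S ≐ leaf(S).
Occurs check fails: S occurs in leaf(S); the equation S ≐ leaf(S) has no finite solution.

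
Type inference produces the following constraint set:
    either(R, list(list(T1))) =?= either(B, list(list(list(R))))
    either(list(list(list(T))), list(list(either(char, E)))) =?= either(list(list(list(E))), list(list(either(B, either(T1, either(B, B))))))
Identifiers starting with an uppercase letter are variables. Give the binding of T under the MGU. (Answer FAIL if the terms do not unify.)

either(list(char), either(char, char))

Decompose either/2: R =?= B,  list(list(T1)) =?= list(list(list(R))).
Bind R := B; substituting into the one remaining equation that mentions R gives: list(list(T1)) =?= list(list(list(B))).
Decompose list/1: list(T1) =?= list(list(B)).
Decompose list/1: T1 =?= list(B).
Bind T1 := list(B); substituting into the remaining equation gives: either(list(list(list(T))), list(list(either(char, E)))) =?= either(list(list(list(E))), list(list(either(B, either(list(B), either(B, B)))))).
Decompose either/2: list(list(list(T))) =?= list(list(list(E))),  list(list(either(char, E))) =?= list(list(either(B, either(list(B), either(B, B))))).
Decompose list/1: list(list(T)) =?= list(list(E)).
Decompose list/1: list(T) =?= list(E).
Decompose list/1: T =?= E.
Bind T := E; no other remaining equation mentions T.
Decompose list/1: list(either(char, E)) =?= list(either(B, either(list(B), either(B, B)))).
Decompose list/1: either(char, E) =?= either(B, either(list(B), either(B, B))).
Decompose either/2: char =?= B,  E =?= either(list(B), either(B, B)).
Bind B := char; substituting into the remaining equation gives: E =?= either(list(char), either(char, char)). Substituting into the earlier bindings gives R := char, T1 := list(char).
Bind E := either(list(char), either(char, char)). Substituting into the earlier binding gives T := either(list(char), either(char, char)).
MGU = { R := char, T1 := list(char), T := either(list(char), either(char, char)), B := char, E := either(list(char), either(char, char)) }, so T := either(list(char), either(char, char)).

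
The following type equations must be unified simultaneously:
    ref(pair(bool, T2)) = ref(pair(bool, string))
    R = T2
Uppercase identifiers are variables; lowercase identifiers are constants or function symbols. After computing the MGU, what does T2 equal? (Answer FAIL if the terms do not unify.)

string

Decompose ref/1: pair(bool, T2) = pair(bool, string).
Decompose pair/2: bool = bool,  T2 = string.
Delete trivial equation bool = bool.
Bind T2 := string; substituting into the remaining equation gives: R = string.
Bind R := string.
MGU = { T2 ↦ string, R ↦ string }, so T2 ↦ string.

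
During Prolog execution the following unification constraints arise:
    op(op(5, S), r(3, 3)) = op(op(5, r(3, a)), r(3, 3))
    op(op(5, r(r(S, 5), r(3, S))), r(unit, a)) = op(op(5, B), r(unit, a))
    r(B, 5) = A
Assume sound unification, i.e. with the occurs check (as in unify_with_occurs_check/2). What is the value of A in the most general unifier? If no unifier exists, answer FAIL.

Decompose op/2: op(5, S) = op(5, r(3, a)),  r(3, 3) = r(3, 3).
Decompose op/2: 5 = 5,  S = r(3, a).
Delete trivial equation 5 = 5.
Bind S := r(3, a); substituting into the one remaining equation that mentions S gives: op(op(5, r(r(r(3, a), 5), r(3, r(3, a)))), r(unit, a)) = op(op(5, B), r(unit, a)).
Delete trivial equation r(3, 3) = r(3, 3).
Decompose op/2: op(5, r(r(r(3, a), 5), r(3, r(3, a)))) = op(5, B),  r(unit, a) = r(unit, a).
Decompose op/2: 5 = 5,  r(r(r(3, a), 5), r(3, r(3, a))) = B.
Delete trivial equation 5 = 5.
Bind B := r(r(r(3, a), 5), r(3, r(3, a))); substituting into the one remaining equation that mentions B gives: r(r(r(r(3, a), 5), r(3, r(3, a))), 5) = A.
Delete trivial equation r(unit, a) = r(unit, a).
Bind A := r(r(r(r(3, a), 5), r(3, r(3, a))), 5).
MGU = { S ↦ r(3, a), B ↦ r(r(r(3, a), 5), r(3, r(3, a))), A ↦ r(r(r(r(3, a), 5), r(3, r(3, a))), 5) }, so A ↦ r(r(r(r(3, a), 5), r(3, r(3, a))), 5).

r(r(r(r(3, a), 5), r(3, r(3, a))), 5)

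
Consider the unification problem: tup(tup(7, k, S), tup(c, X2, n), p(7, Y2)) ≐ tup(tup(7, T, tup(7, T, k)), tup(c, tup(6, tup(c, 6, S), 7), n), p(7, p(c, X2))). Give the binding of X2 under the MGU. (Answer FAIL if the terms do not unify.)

tup(6, tup(c, 6, tup(7, k, k)), 7)

Decompose tup/3: tup(7, k, S) ≐ tup(7, T, tup(7, T, k)),  tup(c, X2, n) ≐ tup(c, tup(6, tup(c, 6, S), 7), n),  p(7, Y2) ≐ p(7, p(c, X2)).
Decompose tup/3: 7 ≐ 7,  k ≐ T,  S ≐ tup(7, T, k).
Delete trivial equation 7 ≐ 7.
Bind T := k; substituting into the one remaining equation that mentions T gives: S ≐ tup(7, k, k).
Bind S := tup(7, k, k); substituting into the one remaining equation that mentions S gives: tup(c, X2, n) ≐ tup(c, tup(6, tup(c, 6, tup(7, k, k)), 7), n).
Decompose tup/3: c ≐ c,  X2 ≐ tup(6, tup(c, 6, tup(7, k, k)), 7),  n ≐ n.
Delete trivial equation c ≐ c.
Bind X2 := tup(6, tup(c, 6, tup(7, k, k)), 7); substituting into the one remaining equation that mentions X2 gives: p(7, Y2) ≐ p(7, p(c, tup(6, tup(c, 6, tup(7, k, k)), 7))).
Delete trivial equation n ≐ n.
Decompose p/2: 7 ≐ 7,  Y2 ≐ p(c, tup(6, tup(c, 6, tup(7, k, k)), 7)).
Delete trivial equation 7 ≐ 7.
Bind Y2 := p(c, tup(6, tup(c, 6, tup(7, k, k)), 7)).
MGU = { T ↦ k, S ↦ tup(7, k, k), X2 ↦ tup(6, tup(c, 6, tup(7, k, k)), 7), Y2 ↦ p(c, tup(6, tup(c, 6, tup(7, k, k)), 7)) }, so X2 ↦ tup(6, tup(c, 6, tup(7, k, k)), 7).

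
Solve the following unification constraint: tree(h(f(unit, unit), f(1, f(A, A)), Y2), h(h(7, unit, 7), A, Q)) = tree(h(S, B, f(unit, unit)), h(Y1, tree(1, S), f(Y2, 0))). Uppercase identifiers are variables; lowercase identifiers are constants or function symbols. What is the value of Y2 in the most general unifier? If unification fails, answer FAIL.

f(unit, unit)

Decompose tree/2: h(f(unit, unit), f(1, f(A, A)), Y2) = h(S, B, f(unit, unit)),  h(h(7, unit, 7), A, Q) = h(Y1, tree(1, S), f(Y2, 0)).
Decompose h/3: f(unit, unit) = S,  f(1, f(A, A)) = B,  Y2 = f(unit, unit).
Bind S := f(unit, unit); substituting into the one remaining equation that mentions S gives: h(h(7, unit, 7), A, Q) = h(Y1, tree(1, f(unit, unit)), f(Y2, 0)).
Bind B := f(1, f(A, A)); no other remaining equation mentions B.
Bind Y2 := f(unit, unit); substituting into the remaining equation gives: h(h(7, unit, 7), A, Q) = h(Y1, tree(1, f(unit, unit)), f(f(unit, unit), 0)).
Decompose h/3: h(7, unit, 7) = Y1,  A = tree(1, f(unit, unit)),  Q = f(f(unit, unit), 0).
Bind Y1 := h(7, unit, 7); no other remaining equation mentions Y1.
Bind A := tree(1, f(unit, unit)); no other remaining equation mentions A. Substituting into the earlier binding gives B := f(1, f(tree(1, f(unit, unit)), tree(1, f(unit, unit)))).
Bind Q := f(f(unit, unit), 0).
MGU = { S := f(unit, unit), B := f(1, f(tree(1, f(unit, unit)), tree(1, f(unit, unit)))), Y2 := f(unit, unit), Y1 := h(7, unit, 7), A := tree(1, f(unit, unit)), Q := f(f(unit, unit), 0) }, so Y2 := f(unit, unit).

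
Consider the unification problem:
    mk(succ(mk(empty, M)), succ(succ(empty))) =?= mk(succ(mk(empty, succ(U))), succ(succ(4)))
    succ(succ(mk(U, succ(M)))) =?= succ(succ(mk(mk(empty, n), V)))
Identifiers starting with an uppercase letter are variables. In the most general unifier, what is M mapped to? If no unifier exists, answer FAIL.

Decompose mk/2: succ(mk(empty, M)) =?= succ(mk(empty, succ(U))),  succ(succ(empty)) =?= succ(succ(4)).
Decompose succ/1: mk(empty, M) =?= mk(empty, succ(U)).
Decompose mk/2: empty =?= empty,  M =?= succ(U).
Delete trivial equation empty =?= empty.
Bind M := succ(U); substituting into the one remaining equation that mentions M gives: succ(succ(mk(U, succ(succ(U))))) =?= succ(succ(mk(mk(empty, n), V))).
Decompose succ/1: succ(empty) =?= succ(4).
Decompose succ/1: empty =?= 4.
Clash: constants empty and 4 differ; no unifier exists.

FAIL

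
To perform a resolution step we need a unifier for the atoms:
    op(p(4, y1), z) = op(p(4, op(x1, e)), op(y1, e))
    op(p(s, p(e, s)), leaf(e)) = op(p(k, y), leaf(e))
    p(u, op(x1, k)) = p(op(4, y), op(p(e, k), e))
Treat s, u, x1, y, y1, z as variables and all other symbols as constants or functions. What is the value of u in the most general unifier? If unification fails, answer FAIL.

FAIL

Decompose op/2: p(4, y1) = p(4, op(x1, e)),  z = op(y1, e).
Decompose p/2: 4 = 4,  y1 = op(x1, e).
Delete trivial equation 4 = 4.
Bind y1 := op(x1, e); substituting into the one remaining equation that mentions y1 gives: z = op(op(x1, e), e).
Bind z := op(op(x1, e), e); no other remaining equation mentions z.
Decompose op/2: p(s, p(e, s)) = p(k, y),  leaf(e) = leaf(e).
Decompose p/2: s = k,  p(e, s) = y.
Bind s := k; substituting into the one remaining equation that mentions s gives: p(e, k) = y.
Bind y := p(e, k); substituting into the one remaining equation that mentions y gives: p(u, op(x1, k)) = p(op(4, p(e, k)), op(p(e, k), e)).
Delete trivial equation leaf(e) = leaf(e).
Decompose p/2: u = op(4, p(e, k)),  op(x1, k) = op(p(e, k), e).
Bind u := op(4, p(e, k)); no other remaining equation mentions u.
Decompose op/2: x1 = p(e, k),  k = e.
Bind x1 := p(e, k); no other remaining equation mentions x1. Substituting into the earlier bindings gives y1 := op(p(e, k), e), z := op(op(p(e, k), e), e).
Clash: constants k and e differ; no unifier exists.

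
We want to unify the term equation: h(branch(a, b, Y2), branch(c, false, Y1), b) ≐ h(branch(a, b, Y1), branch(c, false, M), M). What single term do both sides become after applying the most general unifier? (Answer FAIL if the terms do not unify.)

h(branch(a, b, b), branch(c, false, b), b)

Decompose h/3: branch(a, b, Y2) ≐ branch(a, b, Y1),  branch(c, false, Y1) ≐ branch(c, false, M),  b ≐ M.
Decompose branch/3: a ≐ a,  b ≐ b,  Y2 ≐ Y1.
Delete trivial equation a ≐ a.
Delete trivial equation b ≐ b.
Bind Y2 := Y1; no other remaining equation mentions Y2.
Decompose branch/3: c ≐ c,  false ≐ false,  Y1 ≐ M.
Delete trivial equation c ≐ c.
Delete trivial equation false ≐ false.
Bind Y1 := M; no other remaining equation mentions Y1. Substituting into the earlier binding gives Y2 := M.
Bind M := b. Substituting into the earlier bindings gives Y2 := b, Y1 := b.
Applying the MGU to either side gives h(branch(a, b, b), branch(c, false, b), b).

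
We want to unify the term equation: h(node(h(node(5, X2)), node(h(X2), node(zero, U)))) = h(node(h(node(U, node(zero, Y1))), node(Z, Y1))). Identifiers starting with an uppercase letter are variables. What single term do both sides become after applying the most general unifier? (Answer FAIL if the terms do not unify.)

h(node(h(node(5, node(zero, node(zero, 5)))), node(h(node(zero, node(zero, 5))), node(zero, 5))))

Decompose h/1: node(h(node(5, X2)), node(h(X2), node(zero, U))) = node(h(node(U, node(zero, Y1))), node(Z, Y1)).
Decompose node/2: h(node(5, X2)) = h(node(U, node(zero, Y1))),  node(h(X2), node(zero, U)) = node(Z, Y1).
Decompose h/1: node(5, X2) = node(U, node(zero, Y1)).
Decompose node/2: 5 = U,  X2 = node(zero, Y1).
Bind U := 5; substituting into the one remaining equation that mentions U gives: node(h(X2), node(zero, 5)) = node(Z, Y1).
Bind X2 := node(zero, Y1); substituting into the remaining equation gives: node(h(node(zero, Y1)), node(zero, 5)) = node(Z, Y1).
Decompose node/2: h(node(zero, Y1)) = Z,  node(zero, 5) = Y1.
Bind Z := h(node(zero, Y1)); no other remaining equation mentions Z.
Bind Y1 := node(zero, 5). Substituting into the earlier bindings gives X2 := node(zero, node(zero, 5)), Z := h(node(zero, node(zero, 5))).
Applying the MGU to either side gives h(node(h(node(5, node(zero, node(zero, 5)))), node(h(node(zero, node(zero, 5))), node(zero, 5)))).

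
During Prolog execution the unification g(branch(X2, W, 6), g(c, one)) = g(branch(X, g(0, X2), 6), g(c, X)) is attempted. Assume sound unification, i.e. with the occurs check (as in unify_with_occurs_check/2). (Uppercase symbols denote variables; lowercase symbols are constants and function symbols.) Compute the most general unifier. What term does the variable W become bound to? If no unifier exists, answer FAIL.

g(0, one)

Decompose g/2: branch(X2, W, 6) = branch(X, g(0, X2), 6),  g(c, one) = g(c, X).
Decompose branch/3: X2 = X,  W = g(0, X2),  6 = 6.
Bind X2 := X; substituting into the one remaining equation that mentions X2 gives: W = g(0, X).
Bind W := g(0, X); no other remaining equation mentions W.
Delete trivial equation 6 = 6.
Decompose g/2: c = c,  one = X.
Delete trivial equation c = c.
Bind X := one. Substituting into the earlier bindings gives X2 := one, W := g(0, one).
MGU = { X2 = one, W = g(0, one), X = one }, so W = g(0, one).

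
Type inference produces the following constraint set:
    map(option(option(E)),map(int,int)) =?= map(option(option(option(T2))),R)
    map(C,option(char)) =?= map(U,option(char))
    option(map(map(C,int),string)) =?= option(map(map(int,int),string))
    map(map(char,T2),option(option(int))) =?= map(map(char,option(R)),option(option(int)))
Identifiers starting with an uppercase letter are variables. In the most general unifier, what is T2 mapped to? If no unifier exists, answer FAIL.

option(map(int,int))

Decompose map/2: option(option(E)) =?= option(option(option(T2))),  map(int,int) =?= R.
Decompose option/1: option(E) =?= option(option(T2)).
Decompose option/1: E =?= option(T2).
Bind E := option(T2); no other remaining equation mentions E.
Bind R := map(int,int); substituting into the one remaining equation that mentions R gives: map(map(char,T2),option(option(int))) =?= map(map(char,option(map(int,int))),option(option(int))).
Decompose map/2: C =?= U,  option(char) =?= option(char).
Bind C := U; substituting into the one remaining equation that mentions C gives: option(map(map(U,int),string)) =?= option(map(map(int,int),string)).
Delete trivial equation option(char) =?= option(char).
Decompose option/1: map(map(U,int),string) =?= map(map(int,int),string).
Decompose map/2: map(U,int) =?= map(int,int),  string =?= string.
Decompose map/2: U =?= int,  int =?= int.
Bind U := int; no other remaining equation mentions U. Substituting into the earlier binding gives C := int.
Delete trivial equation int =?= int.
Delete trivial equation string =?= string.
Decompose map/2: map(char,T2) =?= map(char,option(map(int,int))),  option(option(int)) =?= option(option(int)).
Decompose map/2: char =?= char,  T2 =?= option(map(int,int)).
Delete trivial equation char =?= char.
Bind T2 := option(map(int,int)); no other remaining equation mentions T2. Substituting into the earlier binding gives E := option(option(map(int,int))).
Delete trivial equation option(option(int)) =?= option(option(int)).
MGU = { E := option(option(map(int,int))), R := map(int,int), C := int, U := int, T2 := option(map(int,int)) }, so T2 := option(map(int,int)).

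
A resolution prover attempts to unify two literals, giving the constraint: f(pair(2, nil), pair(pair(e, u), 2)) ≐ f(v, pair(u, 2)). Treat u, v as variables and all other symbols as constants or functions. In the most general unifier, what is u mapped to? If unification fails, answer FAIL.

FAIL

Decompose f/2: pair(2, nil) ≐ v,  pair(pair(e, u), 2) ≐ pair(u, 2).
Bind v := pair(2, nil); no other remaining equation mentions v.
Decompose pair/2: pair(e, u) ≐ u,  2 ≐ 2.
Occurs check fails: u occurs in pair(e, u); the equation u ≐ pair(e, u) has no finite solution.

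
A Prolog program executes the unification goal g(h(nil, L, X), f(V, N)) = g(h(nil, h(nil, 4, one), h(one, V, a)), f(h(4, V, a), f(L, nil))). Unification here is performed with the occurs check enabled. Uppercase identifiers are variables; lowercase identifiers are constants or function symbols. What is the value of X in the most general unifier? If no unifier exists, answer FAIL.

FAIL

Decompose g/2: h(nil, L, X) = h(nil, h(nil, 4, one), h(one, V, a)),  f(V, N) = f(h(4, V, a), f(L, nil)).
Decompose h/3: nil = nil,  L = h(nil, 4, one),  X = h(one, V, a).
Delete trivial equation nil = nil.
Bind L := h(nil, 4, one); substituting into the one remaining equation that mentions L gives: f(V, N) = f(h(4, V, a), f(h(nil, 4, one), nil)).
Bind X := h(one, V, a); no other remaining equation mentions X.
Decompose f/2: V = h(4, V, a),  N = f(h(nil, 4, one), nil).
Occurs check fails: V occurs in h(4, V, a); the equation V = h(4, V, a) has no finite solution.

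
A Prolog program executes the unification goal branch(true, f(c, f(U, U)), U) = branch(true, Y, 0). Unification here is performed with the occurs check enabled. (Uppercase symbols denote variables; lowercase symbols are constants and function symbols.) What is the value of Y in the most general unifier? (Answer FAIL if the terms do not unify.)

Decompose branch/3: true = true,  f(c, f(U, U)) = Y,  U = 0.
Delete trivial equation true = true.
Bind Y := f(c, f(U, U)); no other remaining equation mentions Y.
Bind U := 0. Substituting into the earlier binding gives Y := f(c, f(0, 0)).
MGU = { Y ↦ f(c, f(0, 0)), U ↦ 0 }, so Y ↦ f(c, f(0, 0)).

f(c, f(0, 0))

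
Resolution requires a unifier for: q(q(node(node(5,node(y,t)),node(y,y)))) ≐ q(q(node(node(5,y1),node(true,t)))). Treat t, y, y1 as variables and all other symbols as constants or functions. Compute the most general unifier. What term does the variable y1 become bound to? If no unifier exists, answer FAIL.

Decompose q/1: q(node(node(5,node(y,t)),node(y,y))) ≐ q(node(node(5,y1),node(true,t))).
Decompose q/1: node(node(5,node(y,t)),node(y,y)) ≐ node(node(5,y1),node(true,t)).
Decompose node/2: node(5,node(y,t)) ≐ node(5,y1),  node(y,y) ≐ node(true,t).
Decompose node/2: 5 ≐ 5,  node(y,t) ≐ y1.
Delete trivial equation 5 ≐ 5.
Bind y1 := node(y,t); no other remaining equation mentions y1.
Decompose node/2: y ≐ true,  y ≐ t.
Bind y := true; substituting into the remaining equation gives: true ≐ t. Substituting into the earlier binding gives y1 := node(true,t).
Bind t := true. Substituting into the earlier binding gives y1 := node(true,true).
MGU = { y1 := node(true,true), y := true, t := true }, so y1 := node(true,true).

node(true,true)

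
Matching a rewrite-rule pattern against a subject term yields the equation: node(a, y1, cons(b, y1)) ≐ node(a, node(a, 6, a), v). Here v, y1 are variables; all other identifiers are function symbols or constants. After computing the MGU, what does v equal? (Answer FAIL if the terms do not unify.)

Decompose node/3: a ≐ a,  y1 ≐ node(a, 6, a),  cons(b, y1) ≐ v.
Delete trivial equation a ≐ a.
Bind y1 := node(a, 6, a); substituting into the remaining equation gives: cons(b, node(a, 6, a)) ≐ v.
Bind v := cons(b, node(a, 6, a)).
MGU = { y1 -> node(a, 6, a), v -> cons(b, node(a, 6, a)) }, so v -> cons(b, node(a, 6, a)).

cons(b, node(a, 6, a))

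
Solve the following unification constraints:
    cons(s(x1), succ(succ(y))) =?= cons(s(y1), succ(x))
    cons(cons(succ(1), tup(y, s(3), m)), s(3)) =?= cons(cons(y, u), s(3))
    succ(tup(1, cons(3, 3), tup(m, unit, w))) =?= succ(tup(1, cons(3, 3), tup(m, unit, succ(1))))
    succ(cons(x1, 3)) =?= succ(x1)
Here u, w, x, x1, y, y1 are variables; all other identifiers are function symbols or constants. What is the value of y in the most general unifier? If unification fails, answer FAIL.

Decompose cons/2: s(x1) =?= s(y1),  succ(succ(y)) =?= succ(x).
Decompose s/1: x1 =?= y1.
Bind x1 := y1; substituting into the one remaining equation that mentions x1 gives: succ(cons(y1, 3)) =?= succ(y1).
Decompose succ/1: succ(y) =?= x.
Bind x := succ(y); no other remaining equation mentions x.
Decompose cons/2: cons(succ(1), tup(y, s(3), m)) =?= cons(y, u),  s(3) =?= s(3).
Decompose cons/2: succ(1) =?= y,  tup(y, s(3), m) =?= u.
Bind y := succ(1); substituting into the one remaining equation that mentions y gives: tup(succ(1), s(3), m) =?= u. Substituting into the earlier binding gives x := succ(succ(1)).
Bind u := tup(succ(1), s(3), m); no other remaining equation mentions u.
Delete trivial equation s(3) =?= s(3).
Decompose succ/1: tup(1, cons(3, 3), tup(m, unit, w)) =?= tup(1, cons(3, 3), tup(m, unit, succ(1))).
Decompose tup/3: 1 =?= 1,  cons(3, 3) =?= cons(3, 3),  tup(m, unit, w) =?= tup(m, unit, succ(1)).
Delete trivial equation 1 =?= 1.
Delete trivial equation cons(3, 3) =?= cons(3, 3).
Decompose tup/3: m =?= m,  unit =?= unit,  w =?= succ(1).
Delete trivial equation m =?= m.
Delete trivial equation unit =?= unit.
Bind w := succ(1); no other remaining equation mentions w.
Decompose succ/1: cons(y1, 3) =?= y1.
Occurs check fails: y1 occurs in cons(y1, 3); the equation y1 =?= cons(y1, 3) has no finite solution.

FAIL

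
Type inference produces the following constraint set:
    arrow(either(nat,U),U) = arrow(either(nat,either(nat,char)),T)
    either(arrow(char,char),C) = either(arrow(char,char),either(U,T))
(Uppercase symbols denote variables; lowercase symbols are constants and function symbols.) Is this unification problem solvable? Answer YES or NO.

YES

Decompose arrow/2: either(nat,U) = either(nat,either(nat,char)),  U = T.
Decompose either/2: nat = nat,  U = either(nat,char).
Delete trivial equation nat = nat.
Bind U := either(nat,char); substituting into the remaining equations gives: either(nat,char) = T,  either(arrow(char,char),C) = either(arrow(char,char),either(either(nat,char),T)).
Bind T := either(nat,char); substituting into the remaining equation gives: either(arrow(char,char),C) = either(arrow(char,char),either(either(nat,char),either(nat,char))).
Decompose either/2: arrow(char,char) = arrow(char,char),  C = either(either(nat,char),either(nat,char)).
Delete trivial equation arrow(char,char) = arrow(char,char).
Bind C := either(either(nat,char),either(nat,char)).
No equations remain and no clash or occurs-check failure arose, so a unifier exists.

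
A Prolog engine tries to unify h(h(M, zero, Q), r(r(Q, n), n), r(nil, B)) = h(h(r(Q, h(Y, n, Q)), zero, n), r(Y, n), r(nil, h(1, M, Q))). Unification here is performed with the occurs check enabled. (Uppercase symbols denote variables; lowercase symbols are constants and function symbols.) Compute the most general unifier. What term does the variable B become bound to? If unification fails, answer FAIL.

Decompose h/3: h(M, zero, Q) = h(r(Q, h(Y, n, Q)), zero, n),  r(r(Q, n), n) = r(Y, n),  r(nil, B) = r(nil, h(1, M, Q)).
Decompose h/3: M = r(Q, h(Y, n, Q)),  zero = zero,  Q = n.
Bind M := r(Q, h(Y, n, Q)); substituting into the one remaining equation that mentions M gives: r(nil, B) = r(nil, h(1, r(Q, h(Y, n, Q)), Q)).
Delete trivial equation zero = zero.
Bind Q := n; substituting into the remaining equations gives: r(r(n, n), n) = r(Y, n),  r(nil, B) = r(nil, h(1, r(n, h(Y, n, n)), n)). Substituting into the earlier binding gives M := r(n, h(Y, n, n)).
Decompose r/2: r(n, n) = Y,  n = n.
Bind Y := r(n, n); substituting into the one remaining equation that mentions Y gives: r(nil, B) = r(nil, h(1, r(n, h(r(n, n), n, n)), n)). Substituting into the earlier binding gives M := r(n, h(r(n, n), n, n)).
Delete trivial equation n = n.
Decompose r/2: nil = nil,  B = h(1, r(n, h(r(n, n), n, n)), n).
Delete trivial equation nil = nil.
Bind B := h(1, r(n, h(r(n, n), n, n)), n).
MGU = { M ↦ r(n, h(r(n, n), n, n)), Q ↦ n, Y ↦ r(n, n), B ↦ h(1, r(n, h(r(n, n), n, n)), n) }, so B ↦ h(1, r(n, h(r(n, n), n, n)), n).

h(1, r(n, h(r(n, n), n, n)), n)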